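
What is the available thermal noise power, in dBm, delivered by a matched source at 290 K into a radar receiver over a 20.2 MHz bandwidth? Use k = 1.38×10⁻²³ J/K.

−100.9 dBm

P_n = kTB = 1.38×10⁻²³ × 290 × 2.02×10⁷ = 8.08×10⁻¹⁴ W
In dBm: 10 log₁₀(8.08×10⁻¹⁴ / 10⁻³) = −100.9 dBm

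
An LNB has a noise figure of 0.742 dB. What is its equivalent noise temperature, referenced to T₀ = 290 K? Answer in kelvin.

F = 10^(0.742/10) = 1.18631
T_e = (F − 1)·T₀ = (1.18631 − 1) × 290 = 54.0 K

54.0 K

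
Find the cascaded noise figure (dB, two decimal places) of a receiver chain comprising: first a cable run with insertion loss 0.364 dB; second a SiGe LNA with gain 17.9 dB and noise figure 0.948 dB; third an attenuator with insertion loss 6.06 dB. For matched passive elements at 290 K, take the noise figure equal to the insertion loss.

1.48 dB

Convert to linear (a loss of L dB is a gain of −L dB): F_i = 10^(NF_i/10), G_i = 10^(G_i,dB/10)
  Stage 1: F_1 = 10^(0.364/10) = 1.087, G_1 = 10^(−0.364/10) = 0.9196
  Stage 2: F_2 = 10^(0.948/10) = 1.244, G_2 = 10^(17.9/10) = 61.66
  Stage 3: F_3 = 10^(6.06/10) = 4.036, G_3 = 10^(−6.06/10) = 0.2477
Friis cascade:
  F = 1.087 + (1.244 − 1)/0.9196 + (4.036 − 1)/56.70 = 1.406
NF = 10 log₁₀(1.406) = 1.48 dB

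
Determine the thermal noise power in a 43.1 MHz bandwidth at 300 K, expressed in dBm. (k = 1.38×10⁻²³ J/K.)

−97.5 dBm

P_n = kTB = 1.38×10⁻²³ × 300 × 4.31×10⁷ = 1.78×10⁻¹³ W
In dBm: 10 log₁₀(1.78×10⁻¹³ / 10⁻³) = −97.5 dBm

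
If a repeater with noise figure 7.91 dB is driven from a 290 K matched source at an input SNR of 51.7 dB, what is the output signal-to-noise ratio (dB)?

By definition F = SNR_in/SNR_out, so in dB: SNR_out = SNR_in − NF
SNR_out = 51.7 − 7.91 = 43.79 dB

43.79 dB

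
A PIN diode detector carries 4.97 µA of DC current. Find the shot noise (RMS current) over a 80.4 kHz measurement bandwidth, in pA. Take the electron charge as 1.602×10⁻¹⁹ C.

358 pA

I_n = √(2qI·B)
2qI·B = 2 × 1.602×10⁻¹⁹ × 4.97×10⁻⁶ × 8.04×10⁴ = 1.28×10⁻¹⁹ A²
I_n = √(1.28×10⁻¹⁹) = 3.58×10⁻¹⁰ A = 358 pA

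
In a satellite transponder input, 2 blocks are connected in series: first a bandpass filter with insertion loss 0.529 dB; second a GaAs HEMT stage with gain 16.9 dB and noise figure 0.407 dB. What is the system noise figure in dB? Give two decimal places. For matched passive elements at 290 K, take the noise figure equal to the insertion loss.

0.94 dB

Convert to linear (a loss of L dB is a gain of −L dB): F_i = 10^(NF_i/10), G_i = 10^(G_i,dB/10)
  Stage 1: F_1 = 10^(0.529/10) = 1.130, G_1 = 10^(−0.529/10) = 0.8853
  Stage 2: F_2 = 10^(0.407/10) = 1.098, G_2 = 10^(16.9/10) = 48.98
Friis cascade:
  F = 1.130 + (1.098 − 1)/0.8853 = 1.241
NF = 10 log₁₀(1.241) = 0.94 dB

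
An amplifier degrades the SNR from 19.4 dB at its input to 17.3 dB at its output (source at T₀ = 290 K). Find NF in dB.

2.1 dB

NF (dB) = SNR_in(dB) − SNR_out(dB) when the source is at T₀
NF = 19.4 − 17.3 = 2.1 dB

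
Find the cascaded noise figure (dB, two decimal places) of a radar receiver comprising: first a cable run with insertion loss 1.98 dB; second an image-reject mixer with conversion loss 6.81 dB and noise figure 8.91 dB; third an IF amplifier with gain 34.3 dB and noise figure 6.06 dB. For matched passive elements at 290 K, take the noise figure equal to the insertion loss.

Convert to linear (a loss of L dB is a gain of −L dB): F_i = 10^(NF_i/10), G_i = 10^(G_i,dB/10)
  Stage 1: F_1 = 10^(1.98/10) = 1.578, G_1 = 10^(−1.98/10) = 0.6339
  Stage 2: F_2 = 10^(8.91/10) = 7.780, G_2 = 10^(−6.81/10) = 0.2084
  Stage 3: F_3 = 10^(6.06/10) = 4.036, G_3 = 10^(34.3/10) = 2692
Friis cascade:
  F = 1.578 + (7.780 − 1)/0.6339 + (4.036 − 1)/0.1321 = 35.26
NF = 10 log₁₀(35.26) = 15.47 dB

15.47 dB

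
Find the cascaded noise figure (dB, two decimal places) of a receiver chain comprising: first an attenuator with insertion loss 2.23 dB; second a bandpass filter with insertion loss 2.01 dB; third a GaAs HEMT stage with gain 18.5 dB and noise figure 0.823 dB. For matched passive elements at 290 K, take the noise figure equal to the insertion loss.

5.06 dB

Convert to linear (a loss of L dB is a gain of −L dB): F_i = 10^(NF_i/10), G_i = 10^(G_i,dB/10)
  Stage 1: F_1 = 10^(2.23/10) = 1.671, G_1 = 10^(−2.23/10) = 0.5984
  Stage 2: F_2 = 10^(2.01/10) = 1.589, G_2 = 10^(−2.01/10) = 0.6295
  Stage 3: F_3 = 10^(0.823/10) = 1.209, G_3 = 10^(18.5/10) = 70.79
Friis cascade:
  F = 1.671 + (1.589 − 1)/0.5984 + (1.209 − 1)/0.3767 = 3.208
NF = 10 log₁₀(3.208) = 5.06 dB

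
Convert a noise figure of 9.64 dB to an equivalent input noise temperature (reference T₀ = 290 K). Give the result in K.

F = 10^(9.64/10) = 9.2045
T_e = (F − 1)·T₀ = (9.2045 − 1) × 290 = 2379 K

2379 K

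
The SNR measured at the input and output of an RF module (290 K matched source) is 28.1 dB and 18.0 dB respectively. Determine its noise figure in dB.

10.1 dB

NF (dB) = SNR_in(dB) − SNR_out(dB) when the source is at T₀
NF = 28.1 − 18.0 = 10.1 dB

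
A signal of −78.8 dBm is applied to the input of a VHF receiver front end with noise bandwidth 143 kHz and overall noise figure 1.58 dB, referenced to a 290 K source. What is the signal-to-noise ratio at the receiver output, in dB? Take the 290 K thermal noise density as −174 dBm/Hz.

Noise floor: N = −174 + 10 log₁₀(B) + NF
10 log₁₀(1.43×10⁵) = 51.55 dB
N = −174 + 51.55 + 1.58 = −120.87 dBm
SNR = P_sig − N = −78.8 − (−120.87) = 42.07 dB → 42.1 dB

42.1 dB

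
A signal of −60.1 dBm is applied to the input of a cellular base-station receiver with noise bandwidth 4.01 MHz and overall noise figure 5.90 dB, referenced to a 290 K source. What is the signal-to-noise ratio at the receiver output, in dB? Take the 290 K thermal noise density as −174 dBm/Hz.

42.0 dB

Noise floor: N = −174 + 10 log₁₀(B) + NF
10 log₁₀(4.01×10⁶) = 66.03 dB
N = −174 + 66.03 + 5.90 = −102.07 dBm
SNR = P_sig − N = −60.1 − (−102.07) = 41.97 dB → 42.0 dB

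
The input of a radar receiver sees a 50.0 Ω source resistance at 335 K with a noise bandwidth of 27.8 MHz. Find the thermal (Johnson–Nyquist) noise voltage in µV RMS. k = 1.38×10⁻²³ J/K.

V_n = √(4kTRB)
4kTRB = 4 × 1.38×10⁻²³ × 335 × 5.00×10¹ × 2.78×10⁷ = 2.57×10⁻¹¹ V²
V_n = √(2.57×10⁻¹¹) = 5.07×10⁻⁶ V = 5.07 µV

5.07 µV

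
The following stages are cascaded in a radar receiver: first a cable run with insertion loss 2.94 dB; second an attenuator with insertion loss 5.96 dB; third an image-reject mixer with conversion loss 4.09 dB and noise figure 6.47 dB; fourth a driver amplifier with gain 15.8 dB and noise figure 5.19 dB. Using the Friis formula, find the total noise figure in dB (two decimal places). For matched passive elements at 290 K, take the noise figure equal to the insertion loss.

19.05 dB

Convert to linear (a loss of L dB is a gain of −L dB): F_i = 10^(NF_i/10), G_i = 10^(G_i,dB/10)
  Stage 1: F_1 = 10^(2.94/10) = 1.968, G_1 = 10^(−2.94/10) = 0.5082
  Stage 2: F_2 = 10^(5.96/10) = 3.945, G_2 = 10^(−5.96/10) = 0.2535
  Stage 3: F_3 = 10^(6.47/10) = 4.436, G_3 = 10^(−4.09/10) = 0.3899
  Stage 4: F_4 = 10^(5.19/10) = 3.304, G_4 = 10^(15.8/10) = 38.02
Friis cascade:
  F = 1.968 + (3.945 − 1)/0.5082 + (4.436 − 1)/0.1288 + (3.304 − 1)/0.05023 = 80.29
NF = 10 log₁₀(80.29) = 19.05 dB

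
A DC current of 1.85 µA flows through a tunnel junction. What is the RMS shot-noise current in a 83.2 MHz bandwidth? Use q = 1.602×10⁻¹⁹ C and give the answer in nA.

I_n = √(2qI·B)
2qI·B = 2 × 1.602×10⁻¹⁹ × 1.85×10⁻⁶ × 8.32×10⁷ = 4.93×10⁻¹⁷ A²
I_n = √(4.93×10⁻¹⁷) = 7.02×10⁻⁹ A = 7.02 nA

7.02 nA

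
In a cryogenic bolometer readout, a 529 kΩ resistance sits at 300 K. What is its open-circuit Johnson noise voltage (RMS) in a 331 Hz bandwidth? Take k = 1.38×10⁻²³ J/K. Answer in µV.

1.70 µV

V_n = √(4kTRB)
4kTRB = 4 × 1.38×10⁻²³ × 300 × 5.29×10⁵ × 3.31×10² = 2.90×10⁻¹² V²
V_n = √(2.90×10⁻¹²) = 1.70×10⁻⁶ V = 1.70 µV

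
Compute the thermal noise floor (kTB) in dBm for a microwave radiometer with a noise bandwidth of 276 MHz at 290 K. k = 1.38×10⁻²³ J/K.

P_n = kTB = 1.38×10⁻²³ × 290 × 2.76×10⁸ = 1.10×10⁻¹² W
In dBm: 10 log₁₀(1.10×10⁻¹² / 10⁻³) = −89.6 dBm

−89.6 dBm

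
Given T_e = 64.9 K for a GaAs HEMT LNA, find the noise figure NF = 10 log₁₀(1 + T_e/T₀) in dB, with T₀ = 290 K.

F = 1 + T_e/T₀ = 1 + 64.9/290 = 1.22379
NF = 10 log₁₀(1.22379) = 0.877 dB

0.877 dB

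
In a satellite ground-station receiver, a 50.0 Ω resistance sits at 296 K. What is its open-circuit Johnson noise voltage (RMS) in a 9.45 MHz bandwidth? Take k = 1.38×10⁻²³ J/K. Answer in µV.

V_n = √(4kTRB)
4kTRB = 4 × 1.38×10⁻²³ × 296 × 5.00×10¹ × 9.45×10⁶ = 7.72×10⁻¹² V²
V_n = √(7.72×10⁻¹²) = 2.78×10⁻⁶ V = 2.78 µV

2.78 µV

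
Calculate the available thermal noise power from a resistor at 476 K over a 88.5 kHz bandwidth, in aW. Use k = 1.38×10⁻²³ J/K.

P_n = kTB = 1.38×10⁻²³ × 476 × 8.85×10⁴ = 5.81×10⁻¹⁶ W = 581 aW

581 aW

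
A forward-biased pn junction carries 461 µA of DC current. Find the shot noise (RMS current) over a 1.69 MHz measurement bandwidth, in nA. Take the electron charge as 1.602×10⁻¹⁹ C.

I_n = √(2qI·B)
2qI·B = 2 × 1.602×10⁻¹⁹ × 4.61×10⁻⁴ × 1.69×10⁶ = 2.50×10⁻¹⁶ A²
I_n = √(2.50×10⁻¹⁶) = 1.58×10⁻⁸ A = 15.8 nA

15.8 nA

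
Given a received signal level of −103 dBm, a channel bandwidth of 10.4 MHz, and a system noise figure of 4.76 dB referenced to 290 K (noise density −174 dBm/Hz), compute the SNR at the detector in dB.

Noise floor: N = −174 + 10 log₁₀(B) + NF
10 log₁₀(1.04×10⁷) = 70.17 dB
N = −174 + 70.17 + 4.76 = −99.07 dBm
SNR = P_sig − N = −103 − (−99.07) = −3.93 dB → −3.9 dB

−3.9 dB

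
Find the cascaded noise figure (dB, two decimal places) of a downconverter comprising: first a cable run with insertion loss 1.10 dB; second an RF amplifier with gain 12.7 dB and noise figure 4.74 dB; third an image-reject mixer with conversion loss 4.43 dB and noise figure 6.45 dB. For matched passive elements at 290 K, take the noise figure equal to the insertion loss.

6.10 dB

Convert to linear (a loss of L dB is a gain of −L dB): F_i = 10^(NF_i/10), G_i = 10^(G_i,dB/10)
  Stage 1: F_1 = 10^(1.10/10) = 1.288, G_1 = 10^(−1.10/10) = 0.7762
  Stage 2: F_2 = 10^(4.74/10) = 2.979, G_2 = 10^(12.7/10) = 18.62
  Stage 3: F_3 = 10^(6.45/10) = 4.416, G_3 = 10^(−4.43/10) = 0.3606
Friis cascade:
  F = 1.288 + (2.979 − 1)/0.7762 + (4.416 − 1)/14.45 = 4.073
NF = 10 log₁₀(4.073) = 6.10 dB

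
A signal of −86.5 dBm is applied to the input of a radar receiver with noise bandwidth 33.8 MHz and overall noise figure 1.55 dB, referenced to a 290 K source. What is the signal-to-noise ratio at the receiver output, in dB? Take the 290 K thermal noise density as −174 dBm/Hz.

10.7 dB

Noise floor: N = −174 + 10 log₁₀(B) + NF
10 log₁₀(3.38×10⁷) = 75.29 dB
N = −174 + 75.29 + 1.55 = −97.16 dBm
SNR = P_sig − N = −86.5 − (−97.16) = 10.66 dB → 10.7 dB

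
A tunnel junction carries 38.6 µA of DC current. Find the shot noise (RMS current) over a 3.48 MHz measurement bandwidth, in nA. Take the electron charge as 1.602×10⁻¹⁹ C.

I_n = √(2qI·B)
2qI·B = 2 × 1.602×10⁻¹⁹ × 3.86×10⁻⁵ × 3.48×10⁶ = 4.30×10⁻¹⁷ A²
I_n = √(4.30×10⁻¹⁷) = 6.56×10⁻⁹ A = 6.56 nA

6.56 nA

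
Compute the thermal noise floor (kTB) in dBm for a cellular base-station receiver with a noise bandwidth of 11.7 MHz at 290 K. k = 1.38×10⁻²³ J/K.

P_n = kTB = 1.38×10⁻²³ × 290 × 1.17×10⁷ = 4.68×10⁻¹⁴ W
In dBm: 10 log₁₀(4.68×10⁻¹⁴ / 10⁻³) = −103.3 dBm

−103.3 dBm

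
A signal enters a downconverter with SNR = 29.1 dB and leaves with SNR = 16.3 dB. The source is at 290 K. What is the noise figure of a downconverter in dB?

12.8 dB

NF (dB) = SNR_in(dB) − SNR_out(dB) when the source is at T₀
NF = 29.1 − 16.3 = 12.8 dB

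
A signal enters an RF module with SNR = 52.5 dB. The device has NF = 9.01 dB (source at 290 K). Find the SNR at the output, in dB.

By definition F = SNR_in/SNR_out, so in dB: SNR_out = SNR_in − NF
SNR_out = 52.5 − 9.01 = 43.49 dB

43.49 dB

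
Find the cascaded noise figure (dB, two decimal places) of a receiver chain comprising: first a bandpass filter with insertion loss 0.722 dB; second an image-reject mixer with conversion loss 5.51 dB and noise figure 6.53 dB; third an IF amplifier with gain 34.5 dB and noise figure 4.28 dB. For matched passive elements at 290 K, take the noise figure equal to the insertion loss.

10.92 dB

Convert to linear (a loss of L dB is a gain of −L dB): F_i = 10^(NF_i/10), G_i = 10^(G_i,dB/10)
  Stage 1: F_1 = 10^(0.722/10) = 1.181, G_1 = 10^(−0.722/10) = 0.8468
  Stage 2: F_2 = 10^(6.53/10) = 4.498, G_2 = 10^(−5.51/10) = 0.2812
  Stage 3: F_3 = 10^(4.28/10) = 2.679, G_3 = 10^(34.5/10) = 2818
Friis cascade:
  F = 1.181 + (4.498 − 1)/0.8468 + (2.679 − 1)/0.2381 = 12.36
NF = 10 log₁₀(12.36) = 10.92 dB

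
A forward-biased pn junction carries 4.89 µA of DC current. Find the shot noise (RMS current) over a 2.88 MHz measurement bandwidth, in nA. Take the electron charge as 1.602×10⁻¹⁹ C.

I_n = √(2qI·B)
2qI·B = 2 × 1.602×10⁻¹⁹ × 4.89×10⁻⁶ × 2.88×10⁶ = 4.51×10⁻¹⁸ A²
I_n = √(4.51×10⁻¹⁸) = 2.12×10⁻⁹ A = 2.12 nA

2.12 nA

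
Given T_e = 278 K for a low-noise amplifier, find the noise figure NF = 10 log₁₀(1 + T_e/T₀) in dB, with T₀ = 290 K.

F = 1 + T_e/T₀ = 1 + 278/290 = 1.95862
NF = 10 log₁₀(1.95862) = 2.92 dB

2.92 dB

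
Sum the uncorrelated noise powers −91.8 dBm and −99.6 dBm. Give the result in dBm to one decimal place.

Convert to linear, add, convert back:
P₁ = 6.61×10⁻¹³ W, P₂ = 1.10×10⁻¹³ W
P_tot = 7.70×10⁻¹³ W → 10 log₁₀(P_tot / 10⁻³) = −91.1 dBm

−91.1 dBm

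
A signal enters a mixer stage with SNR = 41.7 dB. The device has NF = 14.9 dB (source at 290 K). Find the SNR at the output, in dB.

By definition F = SNR_in/SNR_out, so in dB: SNR_out = SNR_in − NF
SNR_out = 41.7 − 14.9 = 26.8 dB

26.8 dB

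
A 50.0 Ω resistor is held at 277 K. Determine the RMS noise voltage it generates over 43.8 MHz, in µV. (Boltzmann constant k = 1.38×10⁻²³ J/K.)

V_n = √(4kTRB)
4kTRB = 4 × 1.38×10⁻²³ × 277 × 5.00×10¹ × 4.38×10⁷ = 3.35×10⁻¹¹ V²
V_n = √(3.35×10⁻¹¹) = 5.79×10⁻⁶ V = 5.79 µV

5.79 µV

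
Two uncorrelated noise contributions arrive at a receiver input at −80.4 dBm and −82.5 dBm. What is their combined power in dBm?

Convert to linear, add, convert back:
P₁ = 9.12×10⁻¹² W, P₂ = 5.62×10⁻¹² W
P_tot = 1.47×10⁻¹¹ W → 10 log₁₀(P_tot / 10⁻³) = −78.3 dBm

−78.3 dBm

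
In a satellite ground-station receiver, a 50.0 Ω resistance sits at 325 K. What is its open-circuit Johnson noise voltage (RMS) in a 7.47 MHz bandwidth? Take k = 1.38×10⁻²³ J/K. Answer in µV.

2.59 µV

V_n = √(4kTRB)
4kTRB = 4 × 1.38×10⁻²³ × 325 × 5.00×10¹ × 7.47×10⁶ = 6.70×10⁻¹² V²
V_n = √(6.70×10⁻¹²) = 2.59×10⁻⁶ V = 2.59 µV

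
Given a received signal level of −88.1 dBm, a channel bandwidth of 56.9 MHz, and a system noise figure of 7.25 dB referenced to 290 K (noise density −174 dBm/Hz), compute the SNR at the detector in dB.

Noise floor: N = −174 + 10 log₁₀(B) + NF
10 log₁₀(5.69×10⁷) = 77.55 dB
N = −174 + 77.55 + 7.25 = −89.20 dBm
SNR = P_sig − N = −88.1 − (−89.20) = 1.10 dB → 1.1 dB

1.1 dB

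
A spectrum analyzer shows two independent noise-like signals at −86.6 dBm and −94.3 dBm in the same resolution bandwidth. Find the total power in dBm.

Convert to linear, add, convert back:
P₁ = 2.19×10⁻¹² W, P₂ = 3.72×10⁻¹³ W
P_tot = 2.56×10⁻¹² W → 10 log₁₀(P_tot / 10⁻³) = −85.9 dBm

−85.9 dBm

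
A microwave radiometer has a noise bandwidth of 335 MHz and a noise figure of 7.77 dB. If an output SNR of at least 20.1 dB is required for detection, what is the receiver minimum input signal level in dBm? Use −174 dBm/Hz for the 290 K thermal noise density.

−60.9 dBm

Sensitivity = −174 + 10 log₁₀(B) + NF + SNR_min
= −174 + 85.25 + 7.77 + 20.1
= −60.88 dBm → −60.9 dBm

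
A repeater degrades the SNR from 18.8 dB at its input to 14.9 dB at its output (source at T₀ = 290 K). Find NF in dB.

NF (dB) = SNR_in(dB) − SNR_out(dB) when the source is at T₀
NF = 18.8 − 14.9 = 3.9 dB

3.9 dB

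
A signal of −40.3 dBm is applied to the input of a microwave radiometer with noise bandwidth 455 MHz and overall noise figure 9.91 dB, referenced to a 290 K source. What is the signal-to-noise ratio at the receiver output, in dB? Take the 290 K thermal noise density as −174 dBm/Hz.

Noise floor: N = −174 + 10 log₁₀(B) + NF
10 log₁₀(4.55×10⁸) = 86.58 dB
N = −174 + 86.58 + 9.91 = −77.51 dBm
SNR = P_sig − N = −40.3 − (−77.51) = 37.21 dB → 37.2 dB

37.2 dB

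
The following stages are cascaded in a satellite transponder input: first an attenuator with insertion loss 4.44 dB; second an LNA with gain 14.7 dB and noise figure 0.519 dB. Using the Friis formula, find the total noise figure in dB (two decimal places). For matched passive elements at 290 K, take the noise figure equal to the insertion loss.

4.96 dB

Convert to linear (a loss of L dB is a gain of −L dB): F_i = 10^(NF_i/10), G_i = 10^(G_i,dB/10)
  Stage 1: F_1 = 10^(4.44/10) = 2.780, G_1 = 10^(−4.44/10) = 0.3597
  Stage 2: F_2 = 10^(0.519/10) = 1.127, G_2 = 10^(14.7/10) = 29.51
Friis cascade:
  F = 2.780 + (1.127 − 1)/0.3597 = 3.133
NF = 10 log₁₀(3.133) = 4.96 dB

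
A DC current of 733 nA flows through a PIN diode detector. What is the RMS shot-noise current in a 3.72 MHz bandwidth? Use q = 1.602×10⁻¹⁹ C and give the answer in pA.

935 pA

I_n = √(2qI·B)
2qI·B = 2 × 1.602×10⁻¹⁹ × 7.33×10⁻⁷ × 3.72×10⁶ = 8.74×10⁻¹⁹ A²
I_n = √(8.74×10⁻¹⁹) = 9.35×10⁻¹⁰ A = 935 pA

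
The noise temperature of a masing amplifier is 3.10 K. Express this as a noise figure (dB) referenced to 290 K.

0.046 dB

F = 1 + T_e/T₀ = 1 + 3.10/290 = 1.01069
NF = 10 log₁₀(1.01069) = 0.046 dB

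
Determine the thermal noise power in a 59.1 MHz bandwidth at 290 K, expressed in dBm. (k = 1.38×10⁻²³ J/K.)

P_n = kTB = 1.38×10⁻²³ × 290 × 5.91×10⁷ = 2.37×10⁻¹³ W
In dBm: 10 log₁₀(2.37×10⁻¹³ / 10⁻³) = −96.3 dBm

−96.3 dBm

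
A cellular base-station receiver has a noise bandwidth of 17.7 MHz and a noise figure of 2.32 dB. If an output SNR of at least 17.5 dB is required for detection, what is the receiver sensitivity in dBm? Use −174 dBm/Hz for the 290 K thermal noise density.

Sensitivity = −174 + 10 log₁₀(B) + NF + SNR_min
= −174 + 72.48 + 2.32 + 17.5
= −81.70 dBm → −81.7 dBm

−81.7 dBm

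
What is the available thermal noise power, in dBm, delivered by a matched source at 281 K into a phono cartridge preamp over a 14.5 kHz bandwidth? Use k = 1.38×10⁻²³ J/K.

−132.5 dBm

P_n = kTB = 1.38×10⁻²³ × 281 × 1.45×10⁴ = 5.62×10⁻¹⁷ W
In dBm: 10 log₁₀(5.62×10⁻¹⁷ / 10⁻³) = −132.5 dBm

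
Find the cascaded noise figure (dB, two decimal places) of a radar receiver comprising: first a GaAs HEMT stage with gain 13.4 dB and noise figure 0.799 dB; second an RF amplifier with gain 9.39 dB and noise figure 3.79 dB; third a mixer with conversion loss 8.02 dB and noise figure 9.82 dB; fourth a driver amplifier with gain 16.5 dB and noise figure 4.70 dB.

1.39 dB

Convert to linear (a loss of L dB is a gain of −L dB): F_i = 10^(NF_i/10), G_i = 10^(G_i,dB/10)
  Stage 1: F_1 = 10^(0.799/10) = 1.202, G_1 = 10^(13.4/10) = 21.88
  Stage 2: F_2 = 10^(3.79/10) = 2.393, G_2 = 10^(9.39/10) = 8.690
  Stage 3: F_3 = 10^(9.82/10) = 9.594, G_3 = 10^(−8.02/10) = 0.1578
  Stage 4: F_4 = 10^(4.70/10) = 2.951, G_4 = 10^(16.5/10) = 44.67
Friis cascade:
  F = 1.202 + (2.393 − 1)/21.88 + (9.594 − 1)/190.1 + (2.951 − 1)/29.99 = 1.376
NF = 10 log₁₀(1.376) = 1.39 dB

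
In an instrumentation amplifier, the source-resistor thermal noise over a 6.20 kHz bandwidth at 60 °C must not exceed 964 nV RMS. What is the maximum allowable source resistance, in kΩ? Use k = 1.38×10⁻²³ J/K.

8.15 kΩ

T = 60 °C + 273.15 = 333.15 K
Johnson–Nyquist: V_n = √(4kTRB) ⇒ R = V_n² / (4kTB)
4kTB = 4 × 1.38×10⁻²³ × 333.15 × 6.20×10³ = 1.14×10⁻¹⁶
R = (9.64×10⁻⁷)² / 1.14×10⁻¹⁶ = 8.15×10³ Ω = 8.15 kΩ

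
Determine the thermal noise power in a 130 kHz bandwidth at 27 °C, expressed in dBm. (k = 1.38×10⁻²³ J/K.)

−122.7 dBm

T = 27 °C + 273.15 = 300.15 K
P_n = kTB = 1.38×10⁻²³ × 300.15 × 1.30×10⁵ = 5.38×10⁻¹⁶ W
In dBm: 10 log₁₀(5.38×10⁻¹⁶ / 10⁻³) = −122.7 dBm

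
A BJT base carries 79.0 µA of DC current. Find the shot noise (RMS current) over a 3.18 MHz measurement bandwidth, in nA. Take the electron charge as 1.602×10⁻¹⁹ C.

8.97 nA

I_n = √(2qI·B)
2qI·B = 2 × 1.602×10⁻¹⁹ × 7.90×10⁻⁵ × 3.18×10⁶ = 8.05×10⁻¹⁷ A²
I_n = √(8.05×10⁻¹⁷) = 8.97×10⁻⁹ A = 8.97 nA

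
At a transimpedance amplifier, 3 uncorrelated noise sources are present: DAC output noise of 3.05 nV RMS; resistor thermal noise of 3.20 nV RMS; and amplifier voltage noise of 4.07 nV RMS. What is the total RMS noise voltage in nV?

6.01 nV

Uncorrelated sources add in power (mean-square): V_tot = √(ΣV_i²)
V_tot = √[(3.05×10⁻⁹)² + (3.20×10⁻⁹)² + (4.07×10⁻⁹)²] = 6.01×10⁻⁹ V = 6.01 nV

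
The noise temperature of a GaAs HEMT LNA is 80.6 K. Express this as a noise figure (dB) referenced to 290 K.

1.07 dB

F = 1 + T_e/T₀ = 1 + 80.6/290 = 1.27793
NF = 10 log₁₀(1.27793) = 1.07 dB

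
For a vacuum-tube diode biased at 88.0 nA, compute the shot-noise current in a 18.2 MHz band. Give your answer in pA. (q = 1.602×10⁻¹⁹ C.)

I_n = √(2qI·B)
2qI·B = 2 × 1.602×10⁻¹⁹ × 8.80×10⁻⁸ × 1.82×10⁷ = 5.13×10⁻¹⁹ A²
I_n = √(5.13×10⁻¹⁹) = 7.16×10⁻¹⁰ A = 716 pA

716 pA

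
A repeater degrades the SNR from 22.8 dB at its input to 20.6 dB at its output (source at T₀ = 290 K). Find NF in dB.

NF (dB) = SNR_in(dB) − SNR_out(dB) when the source is at T₀
NF = 22.8 − 20.6 = 2.2 dB

2.2 dB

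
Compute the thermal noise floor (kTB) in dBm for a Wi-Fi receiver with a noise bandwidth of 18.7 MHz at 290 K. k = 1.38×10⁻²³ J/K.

−101.3 dBm

P_n = kTB = 1.38×10⁻²³ × 290 × 1.87×10⁷ = 7.48×10⁻¹⁴ W
In dBm: 10 log₁₀(7.48×10⁻¹⁴ / 10⁻³) = −101.3 dBm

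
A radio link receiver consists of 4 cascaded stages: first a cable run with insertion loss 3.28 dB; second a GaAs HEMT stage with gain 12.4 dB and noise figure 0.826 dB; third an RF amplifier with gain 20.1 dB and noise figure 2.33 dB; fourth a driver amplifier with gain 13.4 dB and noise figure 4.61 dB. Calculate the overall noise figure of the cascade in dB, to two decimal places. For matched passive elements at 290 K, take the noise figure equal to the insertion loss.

Convert to linear (a loss of L dB is a gain of −L dB): F_i = 10^(NF_i/10), G_i = 10^(G_i,dB/10)
  Stage 1: F_1 = 10^(3.28/10) = 2.128, G_1 = 10^(−3.28/10) = 0.4699
  Stage 2: F_2 = 10^(0.826/10) = 1.209, G_2 = 10^(12.4/10) = 17.38
  Stage 3: F_3 = 10^(2.33/10) = 1.710, G_3 = 10^(20.1/10) = 102.3
  Stage 4: F_4 = 10^(4.61/10) = 2.891, G_4 = 10^(13.4/10) = 21.88
Friis cascade:
  F = 2.128 + (1.209 − 1)/0.4699 + (1.710 − 1)/8.166 + (2.891 − 1)/835.6 = 2.663
NF = 10 log₁₀(2.663) = 4.25 dB

4.25 dB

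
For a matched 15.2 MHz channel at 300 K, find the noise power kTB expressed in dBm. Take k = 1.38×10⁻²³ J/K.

−102.0 dBm

P_n = kTB = 1.38×10⁻²³ × 300 × 1.52×10⁷ = 6.29×10⁻¹⁴ W
In dBm: 10 log₁₀(6.29×10⁻¹⁴ / 10⁻³) = −102.0 dBm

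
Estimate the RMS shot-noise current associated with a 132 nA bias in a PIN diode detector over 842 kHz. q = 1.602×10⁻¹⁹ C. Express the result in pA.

I_n = √(2qI·B)
2qI·B = 2 × 1.602×10⁻¹⁹ × 1.32×10⁻⁷ × 8.42×10⁵ = 3.56×10⁻²⁰ A²
I_n = √(3.56×10⁻²⁰) = 1.89×10⁻¹⁰ A = 189 pA

189 pA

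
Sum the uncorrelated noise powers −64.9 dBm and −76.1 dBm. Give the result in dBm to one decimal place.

Convert to linear, add, convert back:
P₁ = 3.24×10⁻¹⁰ W, P₂ = 2.45×10⁻¹¹ W
P_tot = 3.48×10⁻¹⁰ W → 10 log₁₀(P_tot / 10⁻³) = −64.6 dBm

−64.6 dBm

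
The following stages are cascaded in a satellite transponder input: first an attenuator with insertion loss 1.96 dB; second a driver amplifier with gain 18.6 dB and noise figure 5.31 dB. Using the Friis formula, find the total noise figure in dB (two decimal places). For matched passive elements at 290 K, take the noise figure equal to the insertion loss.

7.27 dB

Convert to linear (a loss of L dB is a gain of −L dB): F_i = 10^(NF_i/10), G_i = 10^(G_i,dB/10)
  Stage 1: F_1 = 10^(1.96/10) = 1.570, G_1 = 10^(−1.96/10) = 0.6368
  Stage 2: F_2 = 10^(5.31/10) = 3.396, G_2 = 10^(18.6/10) = 72.44
Friis cascade:
  F = 1.570 + (3.396 − 1)/0.6368 = 5.333
NF = 10 log₁₀(5.333) = 7.27 dB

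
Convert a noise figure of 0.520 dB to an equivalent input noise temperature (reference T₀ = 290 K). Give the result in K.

36.9 K

F = 10^(0.520/10) = 1.1272
T_e = (F − 1)·T₀ = (1.1272 − 1) × 290 = 36.9 K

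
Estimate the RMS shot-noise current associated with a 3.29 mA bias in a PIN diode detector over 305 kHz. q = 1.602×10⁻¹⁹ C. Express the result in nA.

I_n = √(2qI·B)
2qI·B = 2 × 1.602×10⁻¹⁹ × 3.29×10⁻³ × 3.05×10⁵ = 3.22×10⁻¹⁶ A²
I_n = √(3.22×10⁻¹⁶) = 1.79×10⁻⁸ A = 17.9 nA

17.9 nA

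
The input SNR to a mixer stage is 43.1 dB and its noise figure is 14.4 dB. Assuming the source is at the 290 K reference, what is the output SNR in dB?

28.7 dB

By definition F = SNR_in/SNR_out, so in dB: SNR_out = SNR_in − NF
SNR_out = 43.1 − 14.4 = 28.7 dB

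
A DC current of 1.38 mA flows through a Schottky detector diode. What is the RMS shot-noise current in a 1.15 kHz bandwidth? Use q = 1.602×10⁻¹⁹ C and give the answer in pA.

713 pA

I_n = √(2qI·B)
2qI·B = 2 × 1.602×10⁻¹⁹ × 1.38×10⁻³ × 1.15×10³ = 5.08×10⁻¹⁹ A²
I_n = √(5.08×10⁻¹⁹) = 7.13×10⁻¹⁰ A = 713 pA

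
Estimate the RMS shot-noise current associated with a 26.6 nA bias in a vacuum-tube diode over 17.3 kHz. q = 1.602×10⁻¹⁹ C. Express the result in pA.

I_n = √(2qI·B)
2qI·B = 2 × 1.602×10⁻¹⁹ × 2.66×10⁻⁸ × 1.73×10⁴ = 1.47×10⁻²² A²
I_n = √(1.47×10⁻²²) = 1.21×10⁻¹¹ A = 12.1 pA

12.1 pA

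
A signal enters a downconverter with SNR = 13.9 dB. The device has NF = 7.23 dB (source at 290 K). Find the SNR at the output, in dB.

By definition F = SNR_in/SNR_out, so in dB: SNR_out = SNR_in − NF
SNR_out = 13.9 − 7.23 = 6.67 dB

6.67 dB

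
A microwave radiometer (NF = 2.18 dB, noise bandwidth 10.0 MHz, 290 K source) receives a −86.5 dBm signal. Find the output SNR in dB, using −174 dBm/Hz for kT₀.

15.3 dB

Noise floor: N = −174 + 10 log₁₀(B) + NF
10 log₁₀(1.00×10⁷) = 70 dB
N = −174 + 70 + 2.18 = −101.82 dBm
SNR = P_sig − N = −86.5 − (−101.82) = 15.32 dB → 15.3 dB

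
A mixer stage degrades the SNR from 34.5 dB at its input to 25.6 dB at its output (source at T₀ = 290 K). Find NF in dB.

8.9 dB

NF (dB) = SNR_in(dB) − SNR_out(dB) when the source is at T₀
NF = 34.5 − 25.6 = 8.9 dB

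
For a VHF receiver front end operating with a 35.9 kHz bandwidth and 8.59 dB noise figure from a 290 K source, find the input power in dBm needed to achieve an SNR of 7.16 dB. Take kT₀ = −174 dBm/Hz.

Sensitivity = −174 + 10 log₁₀(B) + NF + SNR_min
= −174 + 45.55 + 8.59 + 7.16
= −112.70 dBm → −112.7 dBm

−112.7 dBm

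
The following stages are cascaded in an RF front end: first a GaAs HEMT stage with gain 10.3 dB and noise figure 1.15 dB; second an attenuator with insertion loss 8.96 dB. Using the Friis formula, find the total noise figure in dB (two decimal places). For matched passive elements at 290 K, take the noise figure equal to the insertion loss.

Convert to linear (a loss of L dB is a gain of −L dB): F_i = 10^(NF_i/10), G_i = 10^(G_i,dB/10)
  Stage 1: F_1 = 10^(1.15/10) = 1.303, G_1 = 10^(10.3/10) = 10.72
  Stage 2: F_2 = 10^(8.96/10) = 7.870, G_2 = 10^(−8.96/10) = 0.1271
Friis cascade:
  F = 1.303 + (7.870 − 1)/10.72 = 1.944
NF = 10 log₁₀(1.944) = 2.89 dB

2.89 dB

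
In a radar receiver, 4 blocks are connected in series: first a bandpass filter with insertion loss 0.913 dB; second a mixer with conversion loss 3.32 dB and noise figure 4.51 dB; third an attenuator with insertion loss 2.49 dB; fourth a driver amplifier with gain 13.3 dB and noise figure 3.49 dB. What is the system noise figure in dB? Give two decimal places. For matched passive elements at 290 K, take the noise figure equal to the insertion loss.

10.55 dB

Convert to linear (a loss of L dB is a gain of −L dB): F_i = 10^(NF_i/10), G_i = 10^(G_i,dB/10)
  Stage 1: F_1 = 10^(0.913/10) = 1.234, G_1 = 10^(−0.913/10) = 0.8104
  Stage 2: F_2 = 10^(4.51/10) = 2.825, G_2 = 10^(−3.32/10) = 0.4656
  Stage 3: F_3 = 10^(2.49/10) = 1.774, G_3 = 10^(−2.49/10) = 0.5636
  Stage 4: F_4 = 10^(3.49/10) = 2.234, G_4 = 10^(13.3/10) = 21.38
Friis cascade:
  F = 1.234 + (2.825 − 1)/0.8104 + (1.774 − 1)/0.3773 + (2.234 − 1)/0.2127 = 11.34
NF = 10 log₁₀(11.34) = 10.55 dB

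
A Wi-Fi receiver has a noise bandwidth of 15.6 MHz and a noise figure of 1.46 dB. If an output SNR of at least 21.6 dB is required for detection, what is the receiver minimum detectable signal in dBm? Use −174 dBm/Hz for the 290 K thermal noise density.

Sensitivity = −174 + 10 log₁₀(B) + NF + SNR_min
= −174 + 71.93 + 1.46 + 21.6
= −79.01 dBm → −79.0 dBm

−79.0 dBm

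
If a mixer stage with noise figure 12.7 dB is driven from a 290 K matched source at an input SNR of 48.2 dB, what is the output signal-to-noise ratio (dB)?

35.5 dB

By definition F = SNR_in/SNR_out, so in dB: SNR_out = SNR_in − NF
SNR_out = 48.2 − 12.7 = 35.5 dB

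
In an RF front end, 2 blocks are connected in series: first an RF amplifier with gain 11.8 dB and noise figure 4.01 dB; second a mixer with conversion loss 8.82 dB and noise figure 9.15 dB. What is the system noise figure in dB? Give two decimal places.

4.76 dB

Convert to linear (a loss of L dB is a gain of −L dB): F_i = 10^(NF_i/10), G_i = 10^(G_i,dB/10)
  Stage 1: F_1 = 10^(4.01/10) = 2.518, G_1 = 10^(11.8/10) = 15.14
  Stage 2: F_2 = 10^(9.15/10) = 8.222, G_2 = 10^(−8.82/10) = 0.1312
Friis cascade:
  F = 2.518 + (8.222 − 1)/15.14 = 2.995
NF = 10 log₁₀(2.995) = 4.76 dB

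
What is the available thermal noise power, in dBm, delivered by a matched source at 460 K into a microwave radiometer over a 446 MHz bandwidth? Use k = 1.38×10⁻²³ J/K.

−85.5 dBm

P_n = kTB = 1.38×10⁻²³ × 460 × 4.46×10⁸ = 2.83×10⁻¹² W
In dBm: 10 log₁₀(2.83×10⁻¹² / 10⁻³) = −85.5 dBm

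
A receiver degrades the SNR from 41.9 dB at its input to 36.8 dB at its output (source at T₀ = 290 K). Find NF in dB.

NF (dB) = SNR_in(dB) − SNR_out(dB) when the source is at T₀
NF = 41.9 − 36.8 = 5.1 dB

5.1 dB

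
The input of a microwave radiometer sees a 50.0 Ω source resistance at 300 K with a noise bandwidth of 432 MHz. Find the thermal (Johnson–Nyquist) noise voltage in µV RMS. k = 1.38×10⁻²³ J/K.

18.9 µV

V_n = √(4kTRB)
4kTRB = 4 × 1.38×10⁻²³ × 300 × 5.00×10¹ × 4.32×10⁸ = 3.58×10⁻¹⁰ V²
V_n = √(3.58×10⁻¹⁰) = 1.89×10⁻⁵ V = 18.9 µV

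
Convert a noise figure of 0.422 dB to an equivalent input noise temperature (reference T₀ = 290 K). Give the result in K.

F = 10^(0.422/10) = 1.10205
T_e = (F − 1)·T₀ = (1.10205 − 1) × 290 = 29.6 K

29.6 K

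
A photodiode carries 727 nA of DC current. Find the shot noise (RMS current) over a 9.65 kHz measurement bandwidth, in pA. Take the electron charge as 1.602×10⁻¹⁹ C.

47.4 pA

I_n = √(2qI·B)
2qI·B = 2 × 1.602×10⁻¹⁹ × 7.27×10⁻⁷ × 9.65×10³ = 2.25×10⁻²¹ A²
I_n = √(2.25×10⁻²¹) = 4.74×10⁻¹¹ A = 47.4 pA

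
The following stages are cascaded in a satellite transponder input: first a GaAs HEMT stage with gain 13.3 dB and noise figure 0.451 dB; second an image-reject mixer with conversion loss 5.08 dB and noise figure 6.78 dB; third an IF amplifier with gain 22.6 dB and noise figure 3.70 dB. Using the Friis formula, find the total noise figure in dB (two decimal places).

1.73 dB

Convert to linear (a loss of L dB is a gain of −L dB): F_i = 10^(NF_i/10), G_i = 10^(G_i,dB/10)
  Stage 1: F_1 = 10^(0.451/10) = 1.109, G_1 = 10^(13.3/10) = 21.38
  Stage 2: F_2 = 10^(6.78/10) = 4.764, G_2 = 10^(−5.08/10) = 0.3105
  Stage 3: F_3 = 10^(3.70/10) = 2.344, G_3 = 10^(22.6/10) = 182.0
Friis cascade:
  F = 1.109 + (4.764 − 1)/21.38 + (2.344 − 1)/6.637 = 1.488
NF = 10 log₁₀(1.488) = 1.73 dB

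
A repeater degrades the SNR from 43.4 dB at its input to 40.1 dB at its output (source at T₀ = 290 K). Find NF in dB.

NF (dB) = SNR_in(dB) − SNR_out(dB) when the source is at T₀
NF = 43.4 − 40.1 = 3.3 dB

3.3 dB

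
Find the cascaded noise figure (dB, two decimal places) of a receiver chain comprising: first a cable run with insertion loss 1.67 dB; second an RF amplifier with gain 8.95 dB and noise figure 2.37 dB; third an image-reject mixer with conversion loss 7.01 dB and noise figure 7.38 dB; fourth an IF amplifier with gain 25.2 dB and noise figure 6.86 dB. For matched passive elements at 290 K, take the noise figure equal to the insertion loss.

8.45 dB

Convert to linear (a loss of L dB is a gain of −L dB): F_i = 10^(NF_i/10), G_i = 10^(G_i,dB/10)
  Stage 1: F_1 = 10^(1.67/10) = 1.469, G_1 = 10^(−1.67/10) = 0.6808
  Stage 2: F_2 = 10^(2.37/10) = 1.726, G_2 = 10^(8.95/10) = 7.852
  Stage 3: F_3 = 10^(7.38/10) = 5.470, G_3 = 10^(−7.01/10) = 0.1991
  Stage 4: F_4 = 10^(6.86/10) = 4.853, G_4 = 10^(25.2/10) = 331.1
Friis cascade:
  F = 1.469 + (1.726 − 1)/0.6808 + (5.470 − 1)/5.346 + (4.853 − 1)/1.064 = 6.992
NF = 10 log₁₀(6.992) = 8.45 dB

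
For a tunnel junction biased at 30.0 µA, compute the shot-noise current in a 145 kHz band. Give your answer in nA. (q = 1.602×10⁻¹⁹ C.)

1.18 nA

I_n = √(2qI·B)
2qI·B = 2 × 1.602×10⁻¹⁹ × 3.00×10⁻⁵ × 1.45×10⁵ = 1.39×10⁻¹⁸ A²
I_n = √(1.39×10⁻¹⁸) = 1.18×10⁻⁹ A = 1.18 nA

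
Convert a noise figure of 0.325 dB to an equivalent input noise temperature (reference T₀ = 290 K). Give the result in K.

F = 10^(0.325/10) = 1.07771
T_e = (F − 1)·T₀ = (1.07771 − 1) × 290 = 22.5 K

22.5 K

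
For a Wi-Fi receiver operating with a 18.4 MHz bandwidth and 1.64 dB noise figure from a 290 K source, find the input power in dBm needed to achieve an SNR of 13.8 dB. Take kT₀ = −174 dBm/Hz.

−85.9 dBm

Sensitivity = −174 + 10 log₁₀(B) + NF + SNR_min
= −174 + 72.65 + 1.64 + 13.8
= −85.91 dBm → −85.9 dBm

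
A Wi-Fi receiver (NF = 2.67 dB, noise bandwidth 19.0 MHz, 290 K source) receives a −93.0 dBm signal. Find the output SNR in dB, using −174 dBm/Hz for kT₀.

5.5 dB

Noise floor: N = −174 + 10 log₁₀(B) + NF
10 log₁₀(1.90×10⁷) = 72.79 dB
N = −174 + 72.79 + 2.67 = −98.54 dBm
SNR = P_sig − N = −93.0 − (−98.54) = 5.54 dB → 5.5 dB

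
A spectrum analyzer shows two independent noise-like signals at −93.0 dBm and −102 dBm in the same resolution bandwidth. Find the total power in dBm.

Convert to linear, add, convert back:
P₁ = 5.01×10⁻¹³ W, P₂ = 6.31×10⁻¹⁴ W
P_tot = 5.64×10⁻¹³ W → 10 log₁₀(P_tot / 10⁻³) = −92.5 dBm

−92.5 dBm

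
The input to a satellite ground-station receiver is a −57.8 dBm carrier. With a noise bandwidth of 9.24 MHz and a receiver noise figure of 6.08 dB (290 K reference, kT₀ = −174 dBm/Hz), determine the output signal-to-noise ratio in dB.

40.5 dB

Noise floor: N = −174 + 10 log₁₀(B) + NF
10 log₁₀(9.24×10⁶) = 69.66 dB
N = −174 + 69.66 + 6.08 = −98.26 dBm
SNR = P_sig − N = −57.8 − (−98.26) = 40.46 dB → 40.5 dB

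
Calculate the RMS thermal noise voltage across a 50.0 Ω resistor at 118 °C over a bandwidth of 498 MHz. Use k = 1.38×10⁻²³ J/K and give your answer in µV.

T = 118 °C + 273.15 = 391.15 K
V_n = √(4kTRB)
4kTRB = 4 × 1.38×10⁻²³ × 391.15 × 5.00×10¹ × 4.98×10⁸ = 5.38×10⁻¹⁰ V²
V_n = √(5.38×10⁻¹⁰) = 2.32×10⁻⁵ V = 23.2 µV

23.2 µV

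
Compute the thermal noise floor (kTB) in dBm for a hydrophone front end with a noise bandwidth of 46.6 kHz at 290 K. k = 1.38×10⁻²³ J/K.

P_n = kTB = 1.38×10⁻²³ × 290 × 4.66×10⁴ = 1.86×10⁻¹⁶ W
In dBm: 10 log₁₀(1.86×10⁻¹⁶ / 10⁻³) = −127.3 dBm

−127.3 dBm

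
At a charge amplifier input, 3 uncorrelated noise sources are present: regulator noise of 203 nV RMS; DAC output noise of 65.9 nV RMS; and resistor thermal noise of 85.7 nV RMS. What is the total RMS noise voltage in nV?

Uncorrelated sources add in power (mean-square): V_tot = √(ΣV_i²)
V_tot = √[(2.03×10⁻⁷)² + (6.59×10⁻⁸)² + (8.57×10⁻⁸)²] = 2.30×10⁻⁷ V = 230 nV

230 nV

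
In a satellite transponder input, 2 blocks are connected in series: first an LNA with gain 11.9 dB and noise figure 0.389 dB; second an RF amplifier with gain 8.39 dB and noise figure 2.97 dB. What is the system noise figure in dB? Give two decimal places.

Convert to linear (a loss of L dB is a gain of −L dB): F_i = 10^(NF_i/10), G_i = 10^(G_i,dB/10)
  Stage 1: F_1 = 10^(0.389/10) = 1.094, G_1 = 10^(11.9/10) = 15.49
  Stage 2: F_2 = 10^(2.97/10) = 1.982, G_2 = 10^(8.39/10) = 6.902
Friis cascade:
  F = 1.094 + (1.982 − 1)/15.49 = 1.157
NF = 10 log₁₀(1.157) = 0.63 dB

0.63 dB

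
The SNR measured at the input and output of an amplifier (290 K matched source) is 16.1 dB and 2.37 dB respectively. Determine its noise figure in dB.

13.73 dB

NF (dB) = SNR_in(dB) − SNR_out(dB) when the source is at T₀
NF = 16.1 − 2.37 = 13.73 dB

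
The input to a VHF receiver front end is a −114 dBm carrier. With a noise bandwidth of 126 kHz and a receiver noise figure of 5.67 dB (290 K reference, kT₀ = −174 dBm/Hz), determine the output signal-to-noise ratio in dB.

Noise floor: N = −174 + 10 log₁₀(B) + NF
10 log₁₀(1.26×10⁵) = 51 dB
N = −174 + 51 + 5.67 = −117.33 dBm
SNR = P_sig − N = −114 − (−117.33) = 3.33 dB → 3.3 dB

3.3 dB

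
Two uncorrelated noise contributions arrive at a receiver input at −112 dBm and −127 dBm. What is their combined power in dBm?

−111.9 dBm

Convert to linear, add, convert back:
P₁ = 6.31×10⁻¹⁵ W, P₂ = 2.00×10⁻¹⁶ W
P_tot = 6.51×10⁻¹⁵ W → 10 log₁₀(P_tot / 10⁻³) = −111.9 dBm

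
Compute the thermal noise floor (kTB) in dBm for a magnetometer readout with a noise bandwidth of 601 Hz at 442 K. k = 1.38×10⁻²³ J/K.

P_n = kTB = 1.38×10⁻²³ × 442 × 6.01×10² = 3.67×10⁻¹⁸ W
In dBm: 10 log₁₀(3.67×10⁻¹⁸ / 10⁻³) = −144.4 dBm

−144.4 dBm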